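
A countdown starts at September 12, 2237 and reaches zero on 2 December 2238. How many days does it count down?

Sep 12, 2237 → Sep 12, 2238: 365 days.
Sep 12, 2238 → Oct 12, 2238: 30 days (September has 30).
Oct 12, 2238 → Nov 12, 2238: 31 days (October has 31).
Nov 12, 2238 → Dec 2, 2238: 20 days.
Total: 446 days.

446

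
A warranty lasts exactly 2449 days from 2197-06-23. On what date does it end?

March 8, 2204

+365 (one year) → Jun 23, 2198 (2084 left).
+365 (one year) → Jun 23, 2199 (1719 left).
+365 (one year) → Jun 23, 2200 (1354 left).
+365 (one year) → Jun 23, 2201 (989 left).
+365 (one year) → Jun 23, 2202 (624 left).
+365 (one year) → Jun 23, 2203 (259 left).
Jun has 30 days: +8 → Jul 1, 2203 (251 left).
Jul has 31 days: +31 → Aug 1, 2203 (220 left).
Aug has 31 days: +31 → Sep 1, 2203 (189 left).
Sep has 30 days: +30 → Oct 1, 2203 (159 left).
Oct has 31 days: +31 → Nov 1, 2203 (128 left).
Nov has 30 days: +30 → Dec 1, 2203 (98 left).
Dec has 31 days: +31 → Jan 1, 2204 (67 left).
Jan has 31 days: +31 → Feb 1, 2204 (36 left).
Feb has 29 days: +29 → Mar 1, 2204 (7 left).
+7 → Mar 8, 2204.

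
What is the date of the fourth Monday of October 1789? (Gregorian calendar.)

October 26, 1789

October 1, 1789 is a Thursday.
The first Monday is therefore October 5 (4 days later).
The fourth Monday is 5 + 3×7 = October 26.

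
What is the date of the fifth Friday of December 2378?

December 29, 2378

December 1, 2378 is a Friday.
The first Friday is therefore December 1 (same day).
The fifth Friday is 1 + 4×7 = December 29.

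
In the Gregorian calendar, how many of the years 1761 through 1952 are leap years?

Multiples of 4 in [1761,1952]: 48.
Of those, multiples of 100: 2 (not leap unless ÷400).
Multiples of 400: 0.
Leap years = 48 − 2 + 0 = 46.

46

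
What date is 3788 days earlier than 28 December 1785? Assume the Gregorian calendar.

−365 (one year) → Dec 28, 1784 (3423 left).
−366 (one year; includes Feb 29, 1784) → Dec 28, 1783 (3057 left).
−365 (one year) → Dec 28, 1782 (2692 left).
−365 (one year) → Dec 28, 1781 (2327 left).
−365 (one year) → Dec 28, 1780 (1962 left).
−366 (one year; includes Feb 29, 1780) → Dec 28, 1779 (1596 left).
−365 (one year) → Dec 28, 1778 (1231 left).
−365 (one year) → Dec 28, 1777 (866 left).
−365 (one year) → Dec 28, 1776 (501 left).
−366 (one year; includes Feb 29, 1776) → Dec 28, 1775 (135 left).
−28 → Nov 30, 1775 (end of Nov, 30 days; 107 left).
−30 → Oct 31, 1775 (end of Oct, 31 days; 77 left).
−31 → Sep 30, 1775 (end of Sep, 30 days; 46 left).
−30 → Aug 31, 1775 (end of Aug, 31 days; 16 left).
−16 → Aug 15, 1775.

August 15, 1775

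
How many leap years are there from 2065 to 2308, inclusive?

Multiples of 4 in [2065,2308]: 61.
Of those, multiples of 100: 3 (not leap unless ÷400).
Multiples of 400: 0.
Leap years = 61 − 3 + 0 = 58.

58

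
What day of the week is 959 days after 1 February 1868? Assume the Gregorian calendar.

Saturday

First find the weekday of Feb 1, 1868. Doomsday rule: the anchor day for the 1800s is Friday. For year 68: 68÷12 = 5 r 8, and 8÷4 = 2, so 5+8+2 = 15.
Friday + 15 ≡ Saturday — that's 1868's doomsday.
In February the doomsday date is Feb 29 (1868 is a leap year (divisible by 4)).
Feb 1 is 28 days before Feb 29; 28 mod 7 = 0, so Saturday − 0 = Saturday.
959 mod 7 = 0, so 959 days after a Saturday is Saturday + 0 = Saturday.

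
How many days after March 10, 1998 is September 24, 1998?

198

Mar 10, 1998 → Apr 10, 1998: 31 days (March has 31).
Apr 10, 1998 → May 10, 1998: 30 days (April has 30).
May 10, 1998 → Jun 10, 1998: 31 days (May has 31).
Jun 10, 1998 → Jul 10, 1998: 30 days (June has 30).
Jul 10, 1998 → Aug 10, 1998: 31 days (July has 31).
Aug 10, 1998 → Sep 10, 1998: 31 days (August has 31).
Sep 10, 1998 → Sep 24, 1998: 14 days.
Total: 198 days.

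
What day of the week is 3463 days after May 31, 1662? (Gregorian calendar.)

First find the weekday of May 31, 1662. Doomsday rule: the anchor day for the 1600s is Tuesday. For year 62: 62÷12 = 5 r 2, and 2÷4 = 0, so 5+2+0 = 7.
Tuesday + 7 ≡ Tuesday — that's 1662's doomsday.
In May the doomsday date is May 9.
May 31 is 22 days after May 9; 22 mod 7 = 1, so Tuesday + 1 = Wednesday.
3463 mod 7 = 5, so 3463 days after a Wednesday is Wednesday + 5 = Monday.

Monday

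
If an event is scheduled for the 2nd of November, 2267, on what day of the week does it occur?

Doomsday rule: the anchor day for the 2200s is Friday. For year 67: 67÷12 = 5 r 7, and 7÷4 = 1, so 5+7+1 = 13.
Friday + 13 ≡ Thursday — that's 2267's doomsday.
In November the doomsday date is Nov 7.
Nov 2 is 5 days before Nov 7; 5 mod 7 = 5, so Thursday − 5 = Saturday.

Saturday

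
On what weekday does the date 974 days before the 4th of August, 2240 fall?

Monday

First find the weekday of Aug 4, 2240. Doomsday rule: the anchor day for the 2200s is Friday. For year 40: 40÷12 = 3 r 4, and 4÷4 = 1, so 3+4+1 = 8.
Friday + 8 ≡ Saturday — that's 2240's doomsday.
In August the doomsday date is Aug 8.
Aug 4 is 4 days before Aug 8; 4 mod 7 = 4, so Saturday − 4 = Tuesday.
974 mod 7 = 1, so 974 days before a Tuesday is Tuesday − 1 = Monday.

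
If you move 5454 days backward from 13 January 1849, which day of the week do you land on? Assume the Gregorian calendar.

Jan 13, 1849 is a Saturday.
5454 mod 7 = 1, so 5454 days before a Saturday is Saturday − 1 = Friday.

Friday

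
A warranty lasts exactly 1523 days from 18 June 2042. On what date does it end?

August 19, 2046

+365 (one year) → Jun 18, 2043 (1158 left).
+366 (one year; includes Feb 29, 2044) → Jun 18, 2044 (792 left).
+365 (one year) → Jun 18, 2045 (427 left).
+365 (one year) → Jun 18, 2046 (62 left).
Jun has 30 days: +13 → Jul 1, 2046 (49 left).
Jul has 31 days: +31 → Aug 1, 2046 (18 left).
+18 → Aug 19, 2046.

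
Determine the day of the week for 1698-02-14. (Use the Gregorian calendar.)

Doomsday rule: the anchor day for the 1600s is Tuesday. For year 98: 98÷12 = 8 r 2, and 2÷4 = 0, so 8+2+0 = 10.
Tuesday + 10 ≡ Friday — that's 1698's doomsday.
In February the doomsday date is Feb 28 (1698 is not a leap year).
Feb 14 is 14 days before Feb 28; 14 mod 7 = 0, so Friday − 0 = Friday.

Friday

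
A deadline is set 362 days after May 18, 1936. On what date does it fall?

May 15, 1937

May has 31 days: +14 → Jun 1, 1936 (348 left).
Jun has 30 days: +30 → Jul 1, 1936 (318 left).
Jul has 31 days: +31 → Aug 1, 1936 (287 left).
Aug has 31 days: +31 → Sep 1, 1936 (256 left).
Sep has 30 days: +30 → Oct 1, 1936 (226 left).
Oct has 31 days: +31 → Nov 1, 1936 (195 left).
Nov has 30 days: +30 → Dec 1, 1936 (165 left).
Dec has 31 days: +31 → Jan 1, 1937 (134 left).
Jan has 31 days: +31 → Feb 1, 1937 (103 left).
Feb has 28 days: +28 → Mar 1, 1937 (75 left).
Mar has 31 days: +31 → Apr 1, 1937 (44 left).
Apr has 30 days: +30 → May 1, 1937 (14 left).
+14 → May 15, 1937.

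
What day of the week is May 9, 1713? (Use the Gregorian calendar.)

Doomsday rule: the anchor day for the 1700s is Sunday. For year 13: 13÷12 = 1 r 1, and 1÷4 = 0, so 1+1+0 = 2.
Sunday + 2 ≡ Tuesday — that's 1713's doomsday.
In May the doomsday date is May 9.
May 9 is the doomsday itself: Tuesday.

Tuesday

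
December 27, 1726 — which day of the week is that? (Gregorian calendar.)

Friday

Doomsday rule: the anchor day for the 1700s is Sunday. For year 26: 26÷12 = 2 r 2, and 2÷4 = 0, so 2+2+0 = 4.
Sunday + 4 ≡ Thursday — that's 1726's doomsday.
In December the doomsday date is Dec 12.
Dec 27 is 15 days after Dec 12; 15 mod 7 = 1, so Thursday + 1 = Friday.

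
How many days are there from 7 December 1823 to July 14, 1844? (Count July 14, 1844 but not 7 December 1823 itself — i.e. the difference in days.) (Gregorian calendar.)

7525

Dec 7, 1823 → Dec 7, 1824: 366 days (Feb 29, 1824 is in that span).
Dec 7, 1824 → Dec 7, 1825: 365 days.
Dec 7, 1825 → Dec 7, 1826: 365 days.
Dec 7, 1826 → Dec 7, 1827: 365 days.
Dec 7, 1827 → Dec 7, 1828: 366 days (Feb 29, 1828 is in that span).
Dec 7, 1828 → Dec 7, 1829: 365 days.
Dec 7, 1829 → Dec 7, 1830: 365 days.
Dec 7, 1830 → Dec 7, 1831: 365 days.
Dec 7, 1831 → Dec 7, 1832: 366 days (Feb 29, 1832 is in that span).
Dec 7, 1832 → Dec 7, 1833: 365 days.
Dec 7, 1833 → Dec 7, 1834: 365 days.
Dec 7, 1834 → Dec 7, 1835: 365 days.
Dec 7, 1835 → Dec 7, 1836: 366 days (Feb 29, 1836 is in that span).
Dec 7, 1836 → Dec 7, 1837: 365 days.
Dec 7, 1837 → Dec 7, 1838: 365 days.
Dec 7, 1838 → Dec 7, 1839: 365 days.
Dec 7, 1839 → Dec 7, 1840: 366 days (Feb 29, 1840 is in that span).
Dec 7, 1840 → Dec 7, 1841: 365 days.
Dec 7, 1841 → Dec 7, 1842: 365 days.
Dec 7, 1842 → Dec 7, 1843: 365 days.
Dec 7, 1843 → Jan 7, 1844: 31 days (December has 31).
Jan 7, 1844 → Feb 7, 1844: 31 days (January has 31).
Feb 7, 1844 → Mar 7, 1844: 29 days (February has 29).
Mar 7, 1844 → Apr 7, 1844: 31 days (March has 31).
Apr 7, 1844 → May 7, 1844: 30 days (April has 30).
May 7, 1844 → Jun 7, 1844: 31 days (May has 31).
Jun 7, 1844 → Jul 7, 1844: 30 days (June has 30).
Jul 7, 1844 → Jul 14, 1844: 7 days.
Total: 7525 days.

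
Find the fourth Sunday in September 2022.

September 25, 2022

September 1, 2022 is a Thursday.
The first Sunday is therefore September 4 (3 days later).
The fourth Sunday is 4 + 3×7 = September 25.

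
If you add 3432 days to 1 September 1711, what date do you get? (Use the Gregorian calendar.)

January 23, 1721

+366 (one year; includes Feb 29, 1712) → Sep 1, 1712 (3066 left).
+365 (one year) → Sep 1, 1713 (2701 left).
+365 (one year) → Sep 1, 1714 (2336 left).
+365 (one year) → Sep 1, 1715 (1971 left).
+366 (one year; includes Feb 29, 1716) → Sep 1, 1716 (1605 left).
+365 (one year) → Sep 1, 1717 (1240 left).
+365 (one year) → Sep 1, 1718 (875 left).
+365 (one year) → Sep 1, 1719 (510 left).
+366 (one year; includes Feb 29, 1720) → Sep 1, 1720 (144 left).
Sep has 30 days: +30 → Oct 1, 1720 (114 left).
Oct has 31 days: +31 → Nov 1, 1720 (83 left).
Nov has 30 days: +30 → Dec 1, 1720 (53 left).
Dec has 31 days: +31 → Jan 1, 1721 (22 left).
+22 → Jan 23, 1721.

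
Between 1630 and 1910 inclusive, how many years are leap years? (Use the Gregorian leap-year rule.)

Multiples of 4 in [1630,1910]: 70.
Of those, multiples of 100: 3 (not leap unless ÷400).
Multiples of 400: 0.
Leap years = 70 − 3 + 0 = 67.

67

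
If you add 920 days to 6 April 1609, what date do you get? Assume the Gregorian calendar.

October 13, 1611

+365 (one year) → Apr 6, 1610 (555 left).
+365 (one year) → Apr 6, 1611 (190 left).
Apr has 30 days: +25 → May 1, 1611 (165 left).
May has 31 days: +31 → Jun 1, 1611 (134 left).
Jun has 30 days: +30 → Jul 1, 1611 (104 left).
Jul has 31 days: +31 → Aug 1, 1611 (73 left).
Aug has 31 days: +31 → Sep 1, 1611 (42 left).
Sep has 30 days: +30 → Oct 1, 1611 (12 left).
+12 → Oct 13, 1611.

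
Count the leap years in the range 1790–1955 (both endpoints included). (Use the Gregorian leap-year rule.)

Multiples of 4 in [1790,1955]: 41.
Of those, multiples of 100: 2 (not leap unless ÷400).
Multiples of 400: 0.
Leap years = 41 − 2 + 0 = 39.

39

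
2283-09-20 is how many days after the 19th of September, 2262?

7671

Sep 19, 2262 → Sep 19, 2263: 365 days.
Sep 19, 2263 → Sep 19, 2264: 366 days (Feb 29, 2264 is in that span).
Sep 19, 2264 → Sep 19, 2265: 365 days.
Sep 19, 2265 → Sep 19, 2266: 365 days.
Sep 19, 2266 → Sep 19, 2267: 365 days.
Sep 19, 2267 → Sep 19, 2268: 366 days (Feb 29, 2268 is in that span).
Sep 19, 2268 → Sep 19, 2269: 365 days.
Sep 19, 2269 → Sep 19, 2270: 365 days.
Sep 19, 2270 → Sep 19, 2271: 365 days.
Sep 19, 2271 → Sep 19, 2272: 366 days (Feb 29, 2272 is in that span).
Sep 19, 2272 → Sep 19, 2273: 365 days.
Sep 19, 2273 → Sep 19, 2274: 365 days.
Sep 19, 2274 → Sep 19, 2275: 365 days.
Sep 19, 2275 → Sep 19, 2276: 366 days (Feb 29, 2276 is in that span).
Sep 19, 2276 → Sep 19, 2277: 365 days.
Sep 19, 2277 → Sep 19, 2278: 365 days.
Sep 19, 2278 → Sep 19, 2279: 365 days.
Sep 19, 2279 → Sep 19, 2280: 366 days (Feb 29, 2280 is in that span).
Sep 19, 2280 → Sep 19, 2281: 365 days.
Sep 19, 2281 → Sep 19, 2282: 365 days.
Sep 19, 2282 → Oct 19, 2282: 30 days (September has 30).
Oct 19, 2282 → Nov 19, 2282: 31 days (October has 31).
Nov 19, 2282 → Dec 19, 2282: 30 days (November has 30).
Dec 19, 2282 → Jan 19, 2283: 31 days (December has 31).
Jan 19, 2283 → Feb 19, 2283: 31 days (January has 31).
Feb 19, 2283 → Mar 19, 2283: 28 days (February has 28).
Mar 19, 2283 → Apr 19, 2283: 31 days (March has 31).
Apr 19, 2283 → May 19, 2283: 30 days (April has 30).
May 19, 2283 → Jun 19, 2283: 31 days (May has 31).
Jun 19, 2283 → Jul 19, 2283: 30 days (June has 30).
Jul 19, 2283 → Aug 19, 2283: 31 days (July has 31).
Aug 19, 2283 → Sep 19, 2283: 31 days (August has 31).
Sep 19, 2283 → Sep 20, 2283: 1 days.
Total: 7671 days.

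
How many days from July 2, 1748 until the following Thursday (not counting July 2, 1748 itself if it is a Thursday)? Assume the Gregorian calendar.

2

Jul 2, 1748 is a Tuesday.
From Tuesday to the next Thursday is 2 days.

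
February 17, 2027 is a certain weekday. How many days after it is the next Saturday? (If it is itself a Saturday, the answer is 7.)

3

Feb 17, 2027 is a Wednesday.
From Wednesday to the next Saturday is 3 days.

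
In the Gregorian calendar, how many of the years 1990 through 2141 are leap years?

37

Multiples of 4 in [1990,2141]: 38.
Of those, multiples of 100: 2 (not leap unless ÷400).
Multiples of 400: 1.
Leap years = 38 − 2 + 1 = 37.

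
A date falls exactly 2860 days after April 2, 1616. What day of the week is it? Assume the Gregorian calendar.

First find the weekday of Apr 2, 1616. Doomsday rule: the anchor day for the 1600s is Tuesday. For year 16: 16÷12 = 1 r 4, and 4÷4 = 1, so 1+4+1 = 6.
Tuesday + 6 ≡ Monday — that's 1616's doomsday.
In April the doomsday date is Apr 4.
Apr 2 is 2 days before Apr 4; 2 mod 7 = 2, so Monday − 2 = Saturday.
2860 mod 7 = 4, so 2860 days after a Saturday is Saturday + 4 = Wednesday.

Wednesday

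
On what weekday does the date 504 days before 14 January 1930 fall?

First find the weekday of Jan 14, 1930. Doomsday rule: the anchor day for the 1900s is Wednesday. For year 30: 30÷12 = 2 r 6, and 6÷4 = 1, so 2+6+1 = 9.
Wednesday + 9 ≡ Friday — that's 1930's doomsday.
In January the doomsday date is Jan 3 (1930 is not a leap year).
Jan 14 is 11 days after Jan 3; 11 mod 7 = 4, so Friday + 4 = Tuesday.
504 mod 7 = 0, so 504 days before a Tuesday is Tuesday − 0 = Tuesday.

Tuesday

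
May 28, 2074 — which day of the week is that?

Doomsday rule: the anchor day for the 2000s is Tuesday. For year 74: 74÷12 = 6 r 2, and 2÷4 = 0, so 6+2+0 = 8.
Tuesday + 8 ≡ Wednesday — that's 2074's doomsday.
In May the doomsday date is May 9.
May 28 is 19 days after May 9; 19 mod 7 = 5, so Wednesday + 5 = Monday.

Monday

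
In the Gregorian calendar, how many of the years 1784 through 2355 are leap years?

Multiples of 4 in [1784,2355]: 143.
Of those, multiples of 100: 6 (not leap unless ÷400).
Multiples of 400: 1.
Leap years = 143 − 6 + 1 = 138.

138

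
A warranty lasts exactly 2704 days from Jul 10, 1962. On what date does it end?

+365 (one year) → Jul 10, 1963 (2339 left).
+366 (one year; includes Feb 29, 1964) → Jul 10, 1964 (1973 left).
+365 (one year) → Jul 10, 1965 (1608 left).
+365 (one year) → Jul 10, 1966 (1243 left).
+365 (one year) → Jul 10, 1967 (878 left).
+366 (one year; includes Feb 29, 1968) → Jul 10, 1968 (512 left).
+365 (one year) → Jul 10, 1969 (147 left).
Jul has 31 days: +22 → Aug 1, 1969 (125 left).
Aug has 31 days: +31 → Sep 1, 1969 (94 left).
Sep has 30 days: +30 → Oct 1, 1969 (64 left).
Oct has 31 days: +31 → Nov 1, 1969 (33 left).
Nov has 30 days: +30 → Dec 1, 1969 (3 left).
+3 → Dec 4, 1969.

December 4, 1969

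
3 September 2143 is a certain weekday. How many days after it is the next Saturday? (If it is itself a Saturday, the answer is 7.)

Sep 3, 2143 is a Tuesday.
From Tuesday to the next Saturday is 4 days.

4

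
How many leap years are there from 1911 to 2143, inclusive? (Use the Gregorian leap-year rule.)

Multiples of 4 in [1911,2143]: 58.
Of those, multiples of 100: 2 (not leap unless ÷400).
Multiples of 400: 1.
Leap years = 58 − 2 + 1 = 57.

57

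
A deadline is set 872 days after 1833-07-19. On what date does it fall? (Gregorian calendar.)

December 8, 1835

+365 (one year) → Jul 19, 1834 (507 left).
+365 (one year) → Jul 19, 1835 (142 left).
Jul has 31 days: +13 → Aug 1, 1835 (129 left).
Aug has 31 days: +31 → Sep 1, 1835 (98 left).
Sep has 30 days: +30 → Oct 1, 1835 (68 left).
Oct has 31 days: +31 → Nov 1, 1835 (37 left).
Nov has 30 days: +30 → Dec 1, 1835 (7 left).
+7 → Dec 8, 1835.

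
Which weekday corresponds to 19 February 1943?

Doomsday rule: the anchor day for the 1900s is Wednesday. For year 43: 43÷12 = 3 r 7, and 7÷4 = 1, so 3+7+1 = 11.
Wednesday + 11 ≡ Sunday — that's 1943's doomsday.
In February the doomsday date is Feb 28 (1943 is not a leap year).
Feb 19 is 9 days before Feb 28; 9 mod 7 = 2, so Sunday − 2 = Friday.

Friday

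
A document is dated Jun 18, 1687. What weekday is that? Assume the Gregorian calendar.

Wednesday

Doomsday rule: the anchor day for the 1600s is Tuesday. For year 87: 87÷12 = 7 r 3, and 3÷4 = 0, so 7+3+0 = 10.
Tuesday + 10 ≡ Friday — that's 1687's doomsday.
In June the doomsday date is Jun 6.
Jun 18 is 12 days after Jun 6; 12 mod 7 = 5, so Friday + 5 = Wednesday.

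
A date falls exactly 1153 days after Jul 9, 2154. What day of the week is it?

Jul 9, 2154 is a Tuesday.
1153 mod 7 = 5, so 1153 days after a Tuesday is Tuesday + 5 = Sunday.

Sunday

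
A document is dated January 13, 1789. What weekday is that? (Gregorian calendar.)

Tuesday

Doomsday rule: the anchor day for the 1700s is Sunday. For year 89: 89÷12 = 7 r 5, and 5÷4 = 1, so 7+5+1 = 13.
Sunday + 13 ≡ Saturday — that's 1789's doomsday.
In January the doomsday date is Jan 3 (1789 is not a leap year).
Jan 13 is 10 days after Jan 3; 10 mod 7 = 3, so Saturday + 3 = Tuesday.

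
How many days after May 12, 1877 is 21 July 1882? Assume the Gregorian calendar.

1896

May 12, 1877 → May 12, 1878: 365 days.
May 12, 1878 → May 12, 1879: 365 days.
May 12, 1879 → May 12, 1880: 366 days (Feb 29, 1880 is in that span).
May 12, 1880 → May 12, 1881: 365 days.
May 12, 1881 → May 12, 1882: 365 days.
May 12, 1882 → Jun 12, 1882: 31 days (May has 31).
Jun 12, 1882 → Jul 12, 1882: 30 days (June has 30).
Jul 12, 1882 → Jul 21, 1882: 9 days.
Total: 1896 days.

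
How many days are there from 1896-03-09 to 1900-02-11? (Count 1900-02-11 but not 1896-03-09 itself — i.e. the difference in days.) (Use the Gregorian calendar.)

Mar 9, 1896 → Mar 9, 1897: 365 days.
Mar 9, 1897 → Mar 9, 1898: 365 days.
Mar 9, 1898 → Mar 9, 1899: 365 days.
Mar 9, 1899 → Apr 9, 1899: 31 days (March has 31).
Apr 9, 1899 → May 9, 1899: 30 days (April has 30).
May 9, 1899 → Jun 9, 1899: 31 days (May has 31).
Jun 9, 1899 → Jul 9, 1899: 30 days (June has 30).
Jul 9, 1899 → Aug 9, 1899: 31 days (July has 31).
Aug 9, 1899 → Sep 9, 1899: 31 days (August has 31).
Sep 9, 1899 → Oct 9, 1899: 30 days (September has 30).
Oct 9, 1899 → Nov 9, 1899: 31 days (October has 31).
Nov 9, 1899 → Dec 9, 1899: 30 days (November has 30).
Dec 9, 1899 → Jan 9, 1900: 31 days (December has 31).
Jan 9, 1900 → Feb 9, 1900: 31 days (January has 31).
Feb 9, 1900 → Feb 11, 1900: 2 days.
Total: 1434 days.

1434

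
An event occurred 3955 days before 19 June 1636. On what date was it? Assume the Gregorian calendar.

−366 (one year; includes Feb 29, 1636) → Jun 19, 1635 (3589 left).
−365 (one year) → Jun 19, 1634 (3224 left).
−365 (one year) → Jun 19, 1633 (2859 left).
−365 (one year) → Jun 19, 1632 (2494 left).
−366 (one year; includes Feb 29, 1632) → Jun 19, 1631 (2128 left).
−365 (one year) → Jun 19, 1630 (1763 left).
−365 (one year) → Jun 19, 1629 (1398 left).
−365 (one year) → Jun 19, 1628 (1033 left).
−366 (one year; includes Feb 29, 1628) → Jun 19, 1627 (667 left).
−365 (one year) → Jun 19, 1626 (302 left).
−19 → May 31, 1626 (end of May, 31 days; 283 left).
−31 → Apr 30, 1626 (end of Apr, 30 days; 252 left).
−30 → Mar 31, 1626 (end of Mar, 31 days; 222 left).
−31 → Feb 28, 1626 (end of Feb, 28 days; 191 left).
−28 → Jan 31, 1626 (end of Jan, 31 days; 163 left).
−31 → Dec 31, 1625 (end of Dec, 31 days; 132 left).
−31 → Nov 30, 1625 (end of Nov, 30 days; 101 left).
−30 → Oct 31, 1625 (end of Oct, 31 days; 71 left).
−31 → Sep 30, 1625 (end of Sep, 30 days; 40 left).
−30 → Aug 31, 1625 (end of Aug, 31 days; 10 left).
−10 → Aug 21, 1625.

August 21, 1625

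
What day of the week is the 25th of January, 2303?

Sunday

Doomsday rule: the anchor day for the 2300s is Wednesday. For year 03: 3÷12 = 0 r 3, and 3÷4 = 0, so 0+3+0 = 3.
Wednesday + 3 ≡ Saturday — that's 2303's doomsday.
In January the doomsday date is Jan 3 (2303 is not a leap year).
Jan 25 is 22 days after Jan 3; 22 mod 7 = 1, so Saturday + 1 = Sunday.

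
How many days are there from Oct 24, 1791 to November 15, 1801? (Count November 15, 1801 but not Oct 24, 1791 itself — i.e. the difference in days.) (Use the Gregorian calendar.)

Oct 24, 1791 → Oct 24, 1792: 366 days (Feb 29, 1792 is in that span).
Oct 24, 1792 → Oct 24, 1793: 365 days.
Oct 24, 1793 → Oct 24, 1794: 365 days.
Oct 24, 1794 → Oct 24, 1795: 365 days.
Oct 24, 1795 → Oct 24, 1796: 366 days (Feb 29, 1796 is in that span).
Oct 24, 1796 → Oct 24, 1797: 365 days.
Oct 24, 1797 → Oct 24, 1798: 365 days.
Oct 24, 1798 → Oct 24, 1799: 365 days.
Oct 24, 1799 → Oct 24, 1800: 365 days.
Oct 24, 1800 → Nov 24, 1800: 31 days (October has 31).
Nov 24, 1800 → Dec 24, 1800: 30 days (November has 30).
Dec 24, 1800 → Jan 24, 1801: 31 days (December has 31).
Jan 24, 1801 → Feb 24, 1801: 31 days (January has 31).
Feb 24, 1801 → Mar 24, 1801: 28 days (February has 28).
Mar 24, 1801 → Apr 24, 1801: 31 days (March has 31).
Apr 24, 1801 → May 24, 1801: 30 days (April has 30).
May 24, 1801 → Jun 24, 1801: 31 days (May has 31).
Jun 24, 1801 → Jul 24, 1801: 30 days (June has 30).
Jul 24, 1801 → Aug 24, 1801: 31 days (July has 31).
Aug 24, 1801 → Sep 24, 1801: 31 days (August has 31).
Sep 24, 1801 → Oct 24, 1801: 30 days (September has 30).
Oct 24, 1801 → Nov 15, 1801: 22 days.
Total: 3674 days.

3674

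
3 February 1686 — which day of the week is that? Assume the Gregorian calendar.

Doomsday rule: the anchor day for the 1600s is Tuesday. For year 86: 86÷12 = 7 r 2, and 2÷4 = 0, so 7+2+0 = 9.
Tuesday + 9 ≡ Thursday — that's 1686's doomsday.
In February the doomsday date is Feb 28 (1686 is not a leap year).
Feb 3 is 25 days before Feb 28; 25 mod 7 = 4, so Thursday − 4 = Sunday.

Sunday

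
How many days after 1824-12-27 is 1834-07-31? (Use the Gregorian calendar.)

Dec 27, 1824 → Dec 27, 1825: 365 days.
Dec 27, 1825 → Dec 27, 1826: 365 days.
Dec 27, 1826 → Dec 27, 1827: 365 days.
Dec 27, 1827 → Dec 27, 1828: 366 days (Feb 29, 1828 is in that span).
Dec 27, 1828 → Dec 27, 1829: 365 days.
Dec 27, 1829 → Dec 27, 1830: 365 days.
Dec 27, 1830 → Dec 27, 1831: 365 days.
Dec 27, 1831 → Dec 27, 1832: 366 days (Feb 29, 1832 is in that span).
Dec 27, 1832 → Dec 27, 1833: 365 days.
Dec 27, 1833 → Jan 27, 1834: 31 days (December has 31).
Jan 27, 1834 → Feb 27, 1834: 31 days (January has 31).
Feb 27, 1834 → Mar 27, 1834: 28 days (February has 28).
Mar 27, 1834 → Apr 27, 1834: 31 days (March has 31).
Apr 27, 1834 → May 27, 1834: 30 days (April has 30).
May 27, 1834 → Jun 27, 1834: 31 days (May has 31).
Jun 27, 1834 → Jul 27, 1834: 30 days (June has 30).
Jul 27, 1834 → Jul 31, 1834: 4 days.
Total: 3503 days.

3503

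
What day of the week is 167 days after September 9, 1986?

First find the weekday of Sep 9, 1986. Doomsday rule: the anchor day for the 1900s is Wednesday. For year 86: 86÷12 = 7 r 2, and 2÷4 = 0, so 7+2+0 = 9.
Wednesday + 9 ≡ Friday — that's 1986's doomsday.
In September the doomsday date is Sep 5.
Sep 9 is 4 days after Sep 5; 4 mod 7 = 4, so Friday + 4 = Tuesday.
167 mod 7 = 6, so 167 days after a Tuesday is Tuesday + 6 = Monday.

Monday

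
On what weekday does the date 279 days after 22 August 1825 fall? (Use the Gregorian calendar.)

Aug 22, 1825 is a Monday.
279 mod 7 = 6, so 279 days after a Monday is Monday + 6 = Sunday.

Sunday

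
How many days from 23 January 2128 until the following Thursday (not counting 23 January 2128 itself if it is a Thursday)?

6

Jan 23, 2128 is a Friday.
From Friday to the next Thursday is 6 days.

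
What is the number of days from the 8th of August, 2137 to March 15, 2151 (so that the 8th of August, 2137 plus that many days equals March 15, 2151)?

4967

Aug 8, 2137 → Aug 8, 2138: 365 days.
Aug 8, 2138 → Aug 8, 2139: 365 days.
Aug 8, 2139 → Aug 8, 2140: 366 days (Feb 29, 2140 is in that span).
Aug 8, 2140 → Aug 8, 2141: 365 days.
Aug 8, 2141 → Aug 8, 2142: 365 days.
Aug 8, 2142 → Aug 8, 2143: 365 days.
Aug 8, 2143 → Aug 8, 2144: 366 days (Feb 29, 2144 is in that span).
Aug 8, 2144 → Aug 8, 2145: 365 days.
Aug 8, 2145 → Aug 8, 2146: 365 days.
Aug 8, 2146 → Aug 8, 2147: 365 days.
Aug 8, 2147 → Aug 8, 2148: 366 days (Feb 29, 2148 is in that span).
Aug 8, 2148 → Aug 8, 2149: 365 days.
Aug 8, 2149 → Aug 8, 2150: 365 days.
Aug 8, 2150 → Sep 8, 2150: 31 days (August has 31).
Sep 8, 2150 → Oct 8, 2150: 30 days (September has 30).
Oct 8, 2150 → Nov 8, 2150: 31 days (October has 31).
Nov 8, 2150 → Dec 8, 2150: 30 days (November has 30).
Dec 8, 2150 → Jan 8, 2151: 31 days (December has 31).
Jan 8, 2151 → Feb 8, 2151: 31 days (January has 31).
Feb 8, 2151 → Mar 8, 2151: 28 days (February has 28).
Mar 8, 2151 → Mar 15, 2151: 7 days.
Total: 4967 days.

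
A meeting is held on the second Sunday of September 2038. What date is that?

September 1, 2038 is a Wednesday.
The first Sunday is therefore September 5 (4 days later).
The second Sunday is 5 + 1×7 = September 12.

September 12, 2038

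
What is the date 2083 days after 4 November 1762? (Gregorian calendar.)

July 18, 1768

+365 (one year) → Nov 4, 1763 (1718 left).
+366 (one year; includes Feb 29, 1764) → Nov 4, 1764 (1352 left).
+365 (one year) → Nov 4, 1765 (987 left).
+365 (one year) → Nov 4, 1766 (622 left).
+365 (one year) → Nov 4, 1767 (257 left).
Nov has 30 days: +27 → Dec 1, 1767 (230 left).
Dec has 31 days: +31 → Jan 1, 1768 (199 left).
Jan has 31 days: +31 → Feb 1, 1768 (168 left).
Feb has 29 days: +29 → Mar 1, 1768 (139 left).
Mar has 31 days: +31 → Apr 1, 1768 (108 left).
Apr has 30 days: +30 → May 1, 1768 (78 left).
May has 31 days: +31 → Jun 1, 1768 (47 left).
Jun has 30 days: +30 → Jul 1, 1768 (17 left).
+17 → Jul 18, 1768.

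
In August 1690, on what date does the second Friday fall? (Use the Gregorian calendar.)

August 1, 1690 is a Tuesday.
The first Friday is therefore August 4 (3 days later).
The second Friday is 4 + 1×7 = August 11.

August 11, 1690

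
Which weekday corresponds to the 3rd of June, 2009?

Wednesday

Doomsday rule: the anchor day for the 2000s is Tuesday. For year 09: 9÷12 = 0 r 9, and 9÷4 = 2, so 0+9+2 = 11.
Tuesday + 11 ≡ Saturday — that's 2009's doomsday.
In June the doomsday date is Jun 6.
Jun 3 is 3 days before Jun 6; 3 mod 7 = 3, so Saturday − 3 = Wednesday.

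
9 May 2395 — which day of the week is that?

Tuesday

Doomsday rule: the anchor day for the 2300s is Wednesday. For year 95: 95÷12 = 7 r 11, and 11÷4 = 2, so 7+11+2 = 20.
Wednesday + 20 ≡ Tuesday — that's 2395's doomsday.
In May the doomsday date is May 9.
May 9 is the doomsday itself: Tuesday.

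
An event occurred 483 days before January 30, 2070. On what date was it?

October 4, 2068

−365 (one year) → Jan 30, 2069 (118 left).
−30 → Dec 31, 2068 (end of Dec, 31 days; 88 left).
−31 → Nov 30, 2068 (end of Nov, 30 days; 57 left).
−30 → Oct 31, 2068 (end of Oct, 31 days; 27 left).
−27 → Oct 4, 2068.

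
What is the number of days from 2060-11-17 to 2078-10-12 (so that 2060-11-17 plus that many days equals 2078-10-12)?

6538

Nov 17, 2060 → Nov 17, 2061: 365 days.
Nov 17, 2061 → Nov 17, 2062: 365 days.
Nov 17, 2062 → Nov 17, 2063: 365 days.
Nov 17, 2063 → Nov 17, 2064: 366 days (Feb 29, 2064 is in that span).
Nov 17, 2064 → Nov 17, 2065: 365 days.
Nov 17, 2065 → Nov 17, 2066: 365 days.
Nov 17, 2066 → Nov 17, 2067: 365 days.
Nov 17, 2067 → Nov 17, 2068: 366 days (Feb 29, 2068 is in that span).
Nov 17, 2068 → Nov 17, 2069: 365 days.
Nov 17, 2069 → Nov 17, 2070: 365 days.
Nov 17, 2070 → Nov 17, 2071: 365 days.
Nov 17, 2071 → Nov 17, 2072: 366 days (Feb 29, 2072 is in that span).
Nov 17, 2072 → Nov 17, 2073: 365 days.
Nov 17, 2073 → Nov 17, 2074: 365 days.
Nov 17, 2074 → Nov 17, 2075: 365 days.
Nov 17, 2075 → Nov 17, 2076: 366 days (Feb 29, 2076 is in that span).
Nov 17, 2076 → Nov 17, 2077: 365 days.
Nov 17, 2077 → Dec 17, 2077: 30 days (November has 30).
Dec 17, 2077 → Jan 17, 2078: 31 days (December has 31).
Jan 17, 2078 → Feb 17, 2078: 31 days (January has 31).
Feb 17, 2078 → Mar 17, 2078: 28 days (February has 28).
Mar 17, 2078 → Apr 17, 2078: 31 days (March has 31).
Apr 17, 2078 → May 17, 2078: 30 days (April has 30).
May 17, 2078 → Jun 17, 2078: 31 days (May has 31).
Jun 17, 2078 → Jul 17, 2078: 30 days (June has 30).
Jul 17, 2078 → Aug 17, 2078: 31 days (July has 31).
Aug 17, 2078 → Sep 17, 2078: 31 days (August has 31).
Sep 17, 2078 → Oct 12, 2078: 25 days.
Total: 6538 days.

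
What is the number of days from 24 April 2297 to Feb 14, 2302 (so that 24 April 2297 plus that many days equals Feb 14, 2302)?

1756

Apr 24, 2297 → Apr 24, 2298: 365 days.
Apr 24, 2298 → Apr 24, 2299: 365 days.
Apr 24, 2299 → Apr 24, 2300: 365 days.
Apr 24, 2300 → Apr 24, 2301: 365 days.
Apr 24, 2301 → May 24, 2301: 30 days (April has 30).
May 24, 2301 → Jun 24, 2301: 31 days (May has 31).
Jun 24, 2301 → Jul 24, 2301: 30 days (June has 30).
Jul 24, 2301 → Aug 24, 2301: 31 days (July has 31).
Aug 24, 2301 → Sep 24, 2301: 31 days (August has 31).
Sep 24, 2301 → Oct 24, 2301: 30 days (September has 30).
Oct 24, 2301 → Nov 24, 2301: 31 days (October has 31).
Nov 24, 2301 → Dec 24, 2301: 30 days (November has 30).
Dec 24, 2301 → Jan 24, 2302: 31 days (December has 31).
Jan 24, 2302 → Feb 14, 2302: 21 days.
Total: 1756 days.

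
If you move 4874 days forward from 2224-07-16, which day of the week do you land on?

Sunday

First find the weekday of Jul 16, 2224. Doomsday rule: the anchor day for the 2200s is Friday. For year 24: 24÷12 = 2 r 0, and 0÷4 = 0, so 2+0+0 = 2.
Friday + 2 ≡ Sunday — that's 2224's doomsday.
In July the doomsday date is Jul 11.
Jul 16 is 5 days after Jul 11; 5 mod 7 = 5, so Sunday + 5 = Friday.
4874 mod 7 = 2, so 4874 days after a Friday is Friday + 2 = Sunday.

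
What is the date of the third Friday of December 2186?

December 1, 2186 is a Friday.
The first Friday is therefore December 1 (same day).
The third Friday is 1 + 2×7 = December 15.

December 15, 2186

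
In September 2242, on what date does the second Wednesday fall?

September 14, 2242

September 1, 2242 is a Thursday.
The first Wednesday is therefore September 7 (6 days later).
The second Wednesday is 7 + 1×7 = September 14.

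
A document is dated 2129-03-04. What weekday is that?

Doomsday rule: the anchor day for the 2100s is Sunday. For year 29: 29÷12 = 2 r 5, and 5÷4 = 1, so 2+5+1 = 8.
Sunday + 8 ≡ Monday — that's 2129's doomsday.
In March the doomsday date is Mar 14.
Mar 4 is 10 days before Mar 14; 10 mod 7 = 3, so Monday − 3 = Friday.

Friday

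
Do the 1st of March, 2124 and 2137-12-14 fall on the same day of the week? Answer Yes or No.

From Mar 1, 2124 to Dec 14, 2137 is 5036 days.
5036 mod 7 = 3, so they are different weekdays.
(Mar 1, 2124 is a Wednesday; Dec 14, 2137 is a Saturday.)

No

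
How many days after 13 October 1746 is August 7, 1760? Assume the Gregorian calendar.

Oct 13, 1746 → Oct 13, 1747: 365 days.
Oct 13, 1747 → Oct 13, 1748: 366 days (Feb 29, 1748 is in that span).
Oct 13, 1748 → Oct 13, 1749: 365 days.
Oct 13, 1749 → Oct 13, 1750: 365 days.
Oct 13, 1750 → Oct 13, 1751: 365 days.
Oct 13, 1751 → Oct 13, 1752: 366 days (Feb 29, 1752 is in that span).
Oct 13, 1752 → Oct 13, 1753: 365 days.
Oct 13, 1753 → Oct 13, 1754: 365 days.
Oct 13, 1754 → Oct 13, 1755: 365 days.
Oct 13, 1755 → Oct 13, 1756: 366 days (Feb 29, 1756 is in that span).
Oct 13, 1756 → Oct 13, 1757: 365 days.
Oct 13, 1757 → Oct 13, 1758: 365 days.
Oct 13, 1758 → Oct 13, 1759: 365 days.
Oct 13, 1759 → Nov 13, 1759: 31 days (October has 31).
Nov 13, 1759 → Dec 13, 1759: 30 days (November has 30).
Dec 13, 1759 → Jan 13, 1760: 31 days (December has 31).
Jan 13, 1760 → Feb 13, 1760: 31 days (January has 31).
Feb 13, 1760 → Mar 13, 1760: 29 days (February has 29).
Mar 13, 1760 → Apr 13, 1760: 31 days (March has 31).
Apr 13, 1760 → May 13, 1760: 30 days (April has 30).
May 13, 1760 → Jun 13, 1760: 31 days (May has 31).
Jun 13, 1760 → Jul 13, 1760: 30 days (June has 30).
Jul 13, 1760 → Aug 7, 1760: 25 days.
Total: 5047 days.

5047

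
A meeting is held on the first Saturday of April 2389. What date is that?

April 1, 2389

April 1, 2389 is a Saturday.
The first Saturday is therefore April 1 (same day).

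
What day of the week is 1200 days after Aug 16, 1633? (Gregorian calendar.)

Friday

Aug 16, 1633 is a Tuesday.
1200 mod 7 = 3, so 1200 days after a Tuesday is Tuesday + 3 = Friday.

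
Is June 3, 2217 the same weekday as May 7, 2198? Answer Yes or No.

No

From May 7, 2198 to Jun 3, 2217 is 6966 days.
6966 mod 7 = 1, so they are different weekdays.
(May 7, 2198 is a Monday; Jun 3, 2217 is a Tuesday.)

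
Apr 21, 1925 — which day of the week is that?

Tuesday

January 1, 1925 is a Thursday.
Jan 1, 1925 → Feb 1, 1925: 31 days (January has 31).
Feb 1, 1925 → Mar 1, 1925: 28 days (February has 28).
Mar 1, 1925 → Apr 1, 1925: 31 days (March has 31).
Apr 1, 1925 → Apr 21, 1925: 20 days.
Total: 110 days.
110 mod 7 = 5, so Thursday + 5 = Tuesday.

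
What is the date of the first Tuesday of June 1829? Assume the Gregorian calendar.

June 1, 1829 is a Monday.
The first Tuesday is therefore June 2 (1 days later).

June 2, 1829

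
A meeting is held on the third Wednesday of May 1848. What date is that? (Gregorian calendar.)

May 17, 1848

May 1, 1848 is a Monday.
The first Wednesday is therefore May 3 (2 days later).
The third Wednesday is 3 + 2×7 = May 17.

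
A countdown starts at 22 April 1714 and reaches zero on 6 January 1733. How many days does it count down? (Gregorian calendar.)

6834

Apr 22, 1714 → Apr 22, 1715: 365 days.
Apr 22, 1715 → Apr 22, 1716: 366 days (Feb 29, 1716 is in that span).
Apr 22, 1716 → Apr 22, 1717: 365 days.
Apr 22, 1717 → Apr 22, 1718: 365 days.
Apr 22, 1718 → Apr 22, 1719: 365 days.
Apr 22, 1719 → Apr 22, 1720: 366 days (Feb 29, 1720 is in that span).
Apr 22, 1720 → Apr 22, 1721: 365 days.
Apr 22, 1721 → Apr 22, 1722: 365 days.
Apr 22, 1722 → Apr 22, 1723: 365 days.
Apr 22, 1723 → Apr 22, 1724: 366 days (Feb 29, 1724 is in that span).
Apr 22, 1724 → Apr 22, 1725: 365 days.
Apr 22, 1725 → Apr 22, 1726: 365 days.
Apr 22, 1726 → Apr 22, 1727: 365 days.
Apr 22, 1727 → Apr 22, 1728: 366 days (Feb 29, 1728 is in that span).
Apr 22, 1728 → Apr 22, 1729: 365 days.
Apr 22, 1729 → Apr 22, 1730: 365 days.
Apr 22, 1730 → Apr 22, 1731: 365 days.
Apr 22, 1731 → Apr 22, 1732: 366 days (Feb 29, 1732 is in that span).
Apr 22, 1732 → May 22, 1732: 30 days (April has 30).
May 22, 1732 → Jun 22, 1732: 31 days (May has 31).
Jun 22, 1732 → Jul 22, 1732: 30 days (June has 30).
Jul 22, 1732 → Aug 22, 1732: 31 days (July has 31).
Aug 22, 1732 → Sep 22, 1732: 31 days (August has 31).
Sep 22, 1732 → Oct 22, 1732: 30 days (September has 30).
Oct 22, 1732 → Nov 22, 1732: 31 days (October has 31).
Nov 22, 1732 → Dec 22, 1732: 30 days (November has 30).
Dec 22, 1732 → Jan 6, 1733: 15 days.
Total: 6834 days.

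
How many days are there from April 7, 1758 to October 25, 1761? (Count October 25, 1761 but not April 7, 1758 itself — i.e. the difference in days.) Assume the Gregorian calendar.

1297

Apr 7, 1758 → Apr 7, 1759: 365 days.
Apr 7, 1759 → Apr 7, 1760: 366 days (Feb 29, 1760 is in that span).
Apr 7, 1760 → Apr 7, 1761: 365 days.
Apr 7, 1761 → May 7, 1761: 30 days (April has 30).
May 7, 1761 → Jun 7, 1761: 31 days (May has 31).
Jun 7, 1761 → Jul 7, 1761: 30 days (June has 30).
Jul 7, 1761 → Aug 7, 1761: 31 days (July has 31).
Aug 7, 1761 → Sep 7, 1761: 31 days (August has 31).
Sep 7, 1761 → Oct 7, 1761: 30 days (September has 30).
Oct 7, 1761 → Oct 25, 1761: 18 days.
Total: 1297 days.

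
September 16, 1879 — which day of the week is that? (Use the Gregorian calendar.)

Tuesday

Doomsday rule: the anchor day for the 1800s is Friday. For year 79: 79÷12 = 6 r 7, and 7÷4 = 1, so 6+7+1 = 14.
Friday + 14 ≡ Friday — that's 1879's doomsday.
In September the doomsday date is Sep 5.
Sep 16 is 11 days after Sep 5; 11 mod 7 = 4, so Friday + 4 = Tuesday.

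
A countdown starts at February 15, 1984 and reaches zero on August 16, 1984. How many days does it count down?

183

Feb 15, 1984 → Mar 15, 1984: 29 days (February has 29).
Mar 15, 1984 → Apr 15, 1984: 31 days (March has 31).
Apr 15, 1984 → May 15, 1984: 30 days (April has 30).
May 15, 1984 → Jun 15, 1984: 31 days (May has 31).
Jun 15, 1984 → Jul 15, 1984: 30 days (June has 30).
Jul 15, 1984 → Aug 15, 1984: 31 days (July has 31).
Aug 15, 1984 → Aug 16, 1984: 1 days.
Total: 183 days.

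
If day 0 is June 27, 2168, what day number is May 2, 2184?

Jun 27, 2168 → Jun 27, 2169: 365 days.
Jun 27, 2169 → Jun 27, 2170: 365 days.
Jun 27, 2170 → Jun 27, 2171: 365 days.
Jun 27, 2171 → Jun 27, 2172: 366 days (Feb 29, 2172 is in that span).
Jun 27, 2172 → Jun 27, 2173: 365 days.
Jun 27, 2173 → Jun 27, 2174: 365 days.
Jun 27, 2174 → Jun 27, 2175: 365 days.
Jun 27, 2175 → Jun 27, 2176: 366 days (Feb 29, 2176 is in that span).
Jun 27, 2176 → Jun 27, 2177: 365 days.
Jun 27, 2177 → Jun 27, 2178: 365 days.
Jun 27, 2178 → Jun 27, 2179: 365 days.
Jun 27, 2179 → Jun 27, 2180: 366 days (Feb 29, 2180 is in that span).
Jun 27, 2180 → Jun 27, 2181: 365 days.
Jun 27, 2181 → Jun 27, 2182: 365 days.
Jun 27, 2182 → Jun 27, 2183: 365 days.
Jun 27, 2183 → Jul 27, 2183: 30 days (June has 30).
Jul 27, 2183 → Aug 27, 2183: 31 days (July has 31).
Aug 27, 2183 → Sep 27, 2183: 31 days (August has 31).
Sep 27, 2183 → Oct 27, 2183: 30 days (September has 30).
Oct 27, 2183 → Nov 27, 2183: 31 days (October has 31).
Nov 27, 2183 → Dec 27, 2183: 30 days (November has 30).
Dec 27, 2183 → Jan 27, 2184: 31 days (December has 31).
Jan 27, 2184 → Feb 27, 2184: 31 days (January has 31).
Feb 27, 2184 → Mar 27, 2184: 29 days (February has 29).
Mar 27, 2184 → Apr 27, 2184: 31 days (March has 31).
Apr 27, 2184 → May 2, 2184: 5 days.
Total: 5788 days.

5788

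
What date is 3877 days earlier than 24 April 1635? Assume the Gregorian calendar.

−365 (one year) → Apr 24, 1634 (3512 left).
−365 (one year) → Apr 24, 1633 (3147 left).
−365 (one year) → Apr 24, 1632 (2782 left).
−366 (one year; includes Feb 29, 1632) → Apr 24, 1631 (2416 left).
−365 (one year) → Apr 24, 1630 (2051 left).
−365 (one year) → Apr 24, 1629 (1686 left).
−365 (one year) → Apr 24, 1628 (1321 left).
−366 (one year; includes Feb 29, 1628) → Apr 24, 1627 (955 left).
−365 (one year) → Apr 24, 1626 (590 left).
−365 (one year) → Apr 24, 1625 (225 left).
−24 → Mar 31, 1625 (end of Mar, 31 days; 201 left).
−31 → Feb 28, 1625 (end of Feb, 28 days; 170 left).
−28 → Jan 31, 1625 (end of Jan, 31 days; 142 left).
−31 → Dec 31, 1624 (end of Dec, 31 days; 111 left).
−31 → Nov 30, 1624 (end of Nov, 30 days; 80 left).
−30 → Oct 31, 1624 (end of Oct, 31 days; 50 left).
−31 → Sep 30, 1624 (end of Sep, 30 days; 19 left).
−19 → Sep 11, 1624.

September 11, 1624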